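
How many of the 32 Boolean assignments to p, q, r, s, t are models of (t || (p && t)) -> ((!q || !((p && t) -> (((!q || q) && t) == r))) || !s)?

Initial set: {((t || (p && t)) -> ((!q || !((p && t) -> (((!q || q) && t) == r))) || !s))}.
((t || (p && t)) -> ((!q || !((p && t) -> (((!q || q) && t) == r))) || !s)): β-rule — branch into !(t || (p && t))  //  ((!q || !((p && t) -> (((!q || q) && t) == r))) || !s).
  branch 1 (add !(t || (p && t))):
    !(t || (p && t)): α-rule — add !t, !(p && t).
    !(p && t): β-rule — branch into !p  //  !t.
      branch 1.1 (add !p):
        ○ open, literals {p=0, t=0}.
      branch 1.2 (add !t):
        ○ open, literals {t=0}.
  branch 2 (add ((!q || !((p && t) -> (((!q || q) && t) == r))) || !s)):
    ((!q || !((p && t) -> (((!q || q) && t) == r))) || !s): β-rule — branch into (!q || !((p && t) -> (((!q || q) && t) == r)))  //  !s.
      branch 2.1 (add (!q || !((p && t) -> (((!q || q) && t) == r)))):
        (!q || !((p && t) -> (((!q || q) && t) == r))): β-rule — branch into !q  //  !((p && t) -> (((!q || q) && t) == r)).
          branch 2.1.1 (add !q):
            ○ open, literals {q=0}.
          branch 2.1.2 (add !((p && t) -> (((!q || q) && t) == r))):
            !((p && t) -> (((!q || q) && t) == r)): α-rule — add (p && t), !(((!q || q) && t) == r).
            (p && t): α-rule — add p, t.
            !(((!q || q) && t) == r): β-rule — branch into ((!q || q) && t), !r  //  !((!q || q) && t), r.
              branch 2.1.2.1 (add ((!q || q) && t), !r):
                ((!q || q) && t): α-rule — add (!q || q), t.
                (!q || q): β-rule — branch into !q  //  q.
                  branch 2.1.2.1.1 (add !q):
                    ○ open, literals {p=1, q=0, r=0, t=1}.
                  branch 2.1.2.1.2 (add q):
                    ○ open, literals {p=1, q=1, r=0, t=1}.
              branch 2.1.2.2 (add !((!q || q) && t), r):
                !((!q || q) && t): β-rule — branch into !(!q || q)  //  !t.
                  branch 2.1.2.2.1 (add !(!q || q)):
                    !(!q || q): α-rule — add !!q, !q.
                    × closes — contains both q and !q.
                  branch 2.1.2.2.2 (add !t):
                    × closes — contains both t and !t.
      branch 2.2 (add !s):
        ○ open, literals {s=0}.
2 branches closed, 6 open.
Each open branch fixes some atoms; the unmentioned ones are free. Counting distinct full assignments: branch {p=0, t=0} (q, r, s) contributes 8 new; branch {t=0} (p, q, r, s) contributes 8 new; branch {q=0} (p, r, s, t) contributes 8 new; branch {p=1, q=0, r=0, t=1} (s) contributes 0 new; branch {p=1, q=1, r=0, t=1} (s) contributes 2 new; branch {s=0} (p, q, r, t) contributes 3 new. Total: 29.

29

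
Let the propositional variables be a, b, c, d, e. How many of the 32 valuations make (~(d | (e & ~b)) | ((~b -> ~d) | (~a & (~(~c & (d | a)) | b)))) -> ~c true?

Initial set: {((~(d | (e & ~b)) | ((~b -> ~d) | (~a & (~(~c & (d | a)) | b)))) -> ~c)}.
((~(d | (e & ~b)) | ((~b -> ~d) | (~a & (~(~c & (d | a)) | b)))) -> ~c): β-rule — branch into ~(~(d | (e & ~b)) | ((~b -> ~d) | (~a & (~(~c & (d | a)) | b))))  //  ~c.
  branch 1 (add ~(~(d | (e & ~b)) | ((~b -> ~d) | (~a & (~(~c & (d | a)) | b))))):
    ~(~(d | (e & ~b)) | ((~b -> ~d) | (~a & (~(~c & (d | a)) | b)))): α-rule — add ~~(d | (e & ~b)), ~((~b -> ~d) | (~a & (~(~c & (d | a)) | b))).
    ~((~b -> ~d) | (~a & (~(~c & (d | a)) | b))): α-rule — add ~(~b -> ~d), ~(~a & (~(~c & (d | a)) | b)).
    ~(~b -> ~d): α-rule — add ~b, ~~d.
    ~~(d | (e & ~b)): β-rule — branch into d  //  (e & ~b).
      branch 1.1 (add d):
        ~(~a & (~(~c & (d | a)) | b)): β-rule — branch into ~~a  //  ~(~(~c & (d | a)) | b).
          branch 1.1.1 (add ~~a):
            ○ open, literals {a=true, b=false, d=true}.
          branch 1.1.2 (add ~(~(~c & (d | a)) | b)):
            ~(~(~c & (d | a)) | b): α-rule — add ~~(~c & (d | a)), ~b.
            ~~(~c & (d | a)): α-rule — add ~c, (d | a).
            (d | a): β-rule — branch into d  //  a.
              branch 1.1.2.1 (add d):
                ○ open, literals {b=false, c=false, d=true}.
              branch 1.1.2.2 (add a):
                ○ open, literals {a=true, b=false, c=false, d=true}.
      branch 1.2 (add (e & ~b)):
        (e & ~b): α-rule — add e, ~b.
        ~(~a & (~(~c & (d | a)) | b)): β-rule — branch into ~~a  //  ~(~(~c & (d | a)) | b).
          branch 1.2.1 (add ~~a):
            ○ open, literals {a=true, b=false, d=true, e=true}.
          branch 1.2.2 (add ~(~(~c & (d | a)) | b)):
            ~(~(~c & (d | a)) | b): α-rule — add ~~(~c & (d | a)), ~b.
            ~~(~c & (d | a)): α-rule — add ~c, (d | a).
            (d | a): β-rule — branch into d  //  a.
              branch 1.2.2.1 (add d):
                ○ open, literals {b=false, c=false, d=true, e=true}.
              branch 1.2.2.2 (add a):
                ○ open, literals {a=true, b=false, c=false, d=true, e=true}.
  branch 2 (add ~c):
    ○ open, literals {c=false}.
0 branches closed, 7 open.
Each open branch fixes some atoms; the unmentioned ones are free. Counting distinct full assignments: branch {a=true, b=false, d=true} (c, e) contributes 4 new; branch {b=false, c=false, d=true} (a, e) contributes 2 new; branch {a=true, b=false, c=false, d=true} (e) contributes 0 new; branch {a=true, b=false, d=true, e=true} (c) contributes 0 new; branch {b=false, c=false, d=true, e=true} (a) contributes 0 new; branch {a=true, b=false, c=false, d=true, e=true} (none free) contributes 0 new; branch {c=false} (a, b, d, e) contributes 12 new. Total: 18.

18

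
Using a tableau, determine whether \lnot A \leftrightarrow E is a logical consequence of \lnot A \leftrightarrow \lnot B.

Initial set: {(\lnot A \leftrightarrow \lnot B); \lnot (\lnot A \leftrightarrow E)}.
(\lnot A \leftrightarrow \lnot B): β-rule — branch into \lnot A, \lnot B  //  \lnot \lnot A, \lnot \lnot B.
  branch 1 (add \lnot A, \lnot B):
    \lnot (\lnot A \leftrightarrow E): β-rule — branch into \lnot A, \lnot E  //  \lnot \lnot A, E.
      branch 1.1 (add \lnot A, \lnot E):
        ○ open, literals {A=F, B=F, E=F}.
      branch 1.2 (add \lnot \lnot A, E):
        × closes — contains both A and \lnot A.
  branch 2 (add \lnot \lnot A, \lnot \lnot B):
    \lnot (\lnot A \leftrightarrow E): β-rule — branch into \lnot A, \lnot E  //  \lnot \lnot A, E.
      branch 2.1 (add \lnot A, \lnot E):
        × closes — contains both A and \lnot A.
      branch 2.2 (add \lnot \lnot A, E):
        ○ open, literals {A=T, B=T, E=T}.
2 branches closed, 2 open.
An open branch gives a countermodel: A=F, B=F, E=F (unmentioned atoms arbitrary); the premises hold there but the conclusion fails.

No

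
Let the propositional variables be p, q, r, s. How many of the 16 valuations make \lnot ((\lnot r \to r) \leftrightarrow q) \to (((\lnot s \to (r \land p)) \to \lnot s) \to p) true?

14

Initial set: {(\lnot ((\lnot r \to r) \leftrightarrow q) \to (((\lnot s \to (r \land p)) \to \lnot s) \to p))}.
(\lnot ((\lnot r \to r) \leftrightarrow q) \to (((\lnot s \to (r \land p)) \to \lnot s) \to p)): β-rule — branch into \lnot \lnot ((\lnot r \to r) \leftrightarrow q)  //  (((\lnot s \to (r \land p)) \to \lnot s) \to p).
  branch 1 (add \lnot \lnot ((\lnot r \to r) \leftrightarrow q)):
    \lnot \lnot ((\lnot r \to r) \leftrightarrow q): β-rule — branch into (\lnot r \to r), q  //  \lnot (\lnot r \to r), \lnot q.
      branch 1.1 (add (\lnot r \to r), q):
        (\lnot r \to r): β-rule — branch into \lnot \lnot r  //  r.
          branch 1.1.1 (add \lnot \lnot r):
            ○ open, literals {q=T, r=T}.
          branch 1.1.2 (add r):
            ○ open, literals {q=T, r=T}.
      branch 1.2 (add \lnot (\lnot r \to r), \lnot q):
        \lnot (\lnot r \to r): α-rule — add \lnot r, \lnot r.
        ○ open, literals {q=F, r=F}.
  branch 2 (add (((\lnot s \to (r \land p)) \to \lnot s) \to p)):
    (((\lnot s \to (r \land p)) \to \lnot s) \to p): β-rule — branch into \lnot ((\lnot s \to (r \land p)) \to \lnot s)  //  p.
      branch 2.1 (add \lnot ((\lnot s \to (r \land p)) \to \lnot s)):
        \lnot ((\lnot s \to (r \land p)) \to \lnot s): α-rule — add (\lnot s \to (r \land p)), \lnot \lnot s.
        (\lnot s \to (r \land p)): β-rule — branch into \lnot \lnot s  //  (r \land p).
          branch 2.1.1 (add \lnot \lnot s):
            ○ open, literals {s=T}.
          branch 2.1.2 (add (r \land p)):
            (r \land p): α-rule — add r, p.
            ○ open, literals {p=T, r=T, s=T}.
      branch 2.2 (add p):
        ○ open, literals {p=T}.
0 branches closed, 6 open.
Each open branch fixes some atoms; the unmentioned ones are free. Counting distinct full assignments: branch {q=T, r=T} (p, s) contributes 4 new; branch {q=T, r=T} (p, s) contributes 0 new; branch {q=F, r=F} (p, s) contributes 4 new; branch {s=T} (p, q, r) contributes 4 new; branch {p=T, r=T, s=T} (q) contributes 0 new; branch {p=T} (q, r, s) contributes 2 new. Total: 14.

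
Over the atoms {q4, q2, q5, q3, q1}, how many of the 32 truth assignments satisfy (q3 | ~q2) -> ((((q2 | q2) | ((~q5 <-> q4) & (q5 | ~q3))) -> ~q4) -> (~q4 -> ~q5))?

26

Initial set: {((q3 | ~q2) -> ((((q2 | q2) | ((~q5 <-> q4) & (q5 | ~q3))) -> ~q4) -> (~q4 -> ~q5)))}.
((q3 | ~q2) -> ((((q2 | q2) | ((~q5 <-> q4) & (q5 | ~q3))) -> ~q4) -> (~q4 -> ~q5))): β-rule — branch into ~(q3 | ~q2)  //  ((((q2 | q2) | ((~q5 <-> q4) & (q5 | ~q3))) -> ~q4) -> (~q4 -> ~q5)).
  branch 1 (add ~(q3 | ~q2)):
    ~(q3 | ~q2): α-rule — add ~q3, ~~q2.
    ○ open, literals {q2=true, q3=false}.
  branch 2 (add ((((q2 | q2) | ((~q5 <-> q4) & (q5 | ~q3))) -> ~q4) -> (~q4 -> ~q5))):
    ((((q2 | q2) | ((~q5 <-> q4) & (q5 | ~q3))) -> ~q4) -> (~q4 -> ~q5)): β-rule — branch into ~(((q2 | q2) | ((~q5 <-> q4) & (q5 | ~q3))) -> ~q4)  //  (~q4 -> ~q5).
      branch 2.1 (add ~(((q2 | q2) | ((~q5 <-> q4) & (q5 | ~q3))) -> ~q4)):
        ~(((q2 | q2) | ((~q5 <-> q4) & (q5 | ~q3))) -> ~q4): α-rule — add ((q2 | q2) | ((~q5 <-> q4) & (q5 | ~q3))), ~~q4.
        ((q2 | q2) | ((~q5 <-> q4) & (q5 | ~q3))): β-rule — branch into (q2 | q2)  //  ((~q5 <-> q4) & (q5 | ~q3)).
          branch 2.1.1 (add (q2 | q2)):
            (q2 | q2): β-rule — branch into q2  //  q2.
              branch 2.1.1.1 (add q2):
                ○ open, literals {q2=true, q4=true}.
              branch 2.1.1.2 (add q2):
                ○ open, literals {q2=true, q4=true}.
          branch 2.1.2 (add ((~q5 <-> q4) & (q5 | ~q3))):
            ((~q5 <-> q4) & (q5 | ~q3)): α-rule — add (~q5 <-> q4), (q5 | ~q3).
            (~q5 <-> q4): β-rule — branch into ~q5, q4  //  ~~q5, ~q4.
              branch 2.1.2.1 (add ~q5, q4):
                (q5 | ~q3): β-rule — branch into q5  //  ~q3.
                  branch 2.1.2.1.1 (add q5):
                    × closes — contains both q5 and ~q5.
                  branch 2.1.2.1.2 (add ~q3):
                    ○ open, literals {q3=false, q4=true, q5=false}.
              branch 2.1.2.2 (add ~~q5, ~q4):
                × closes — contains both q4 and ~q4.
      branch 2.2 (add (~q4 -> ~q5)):
        (~q4 -> ~q5): β-rule — branch into ~~q4  //  ~q5.
          branch 2.2.1 (add ~~q4):
            ○ open, literals {q4=true}.
          branch 2.2.2 (add ~q5):
            ○ open, literals {q5=false}.
2 branches closed, 6 open.
Each open branch fixes some atoms; the unmentioned ones are free. Counting distinct full assignments: branch {q2=true, q3=false} (q4, q5, q1) contributes 8 new; branch {q2=true, q4=true} (q5, q3, q1) contributes 4 new; branch {q2=true, q4=true} (q5, q3, q1) contributes 0 new; branch {q3=false, q4=true, q5=false} (q2, q1) contributes 2 new; branch {q4=true} (q2, q5, q3, q1) contributes 6 new; branch {q5=false} (q4, q2, q3, q1) contributes 6 new. Total: 26.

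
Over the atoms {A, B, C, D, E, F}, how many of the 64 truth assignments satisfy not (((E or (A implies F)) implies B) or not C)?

Initial set: {not (((E or (A implies F)) implies B) or not C)}.
not (((E or (A implies F)) implies B) or not C): α-rule — add not ((E or (A implies F)) implies B), not not C.
not ((E or (A implies F)) implies B): α-rule — add (E or (A implies F)), not B.
(E or (A implies F)): β-rule — branch into E  //  (A implies F).
  branch 1 (add E):
    ○ open, literals {B=0, C=1, E=1}.
  branch 2 (add (A implies F)):
    (A implies F): β-rule — branch into not A  //  F.
      branch 2.1 (add not A):
        ○ open, literals {A=0, B=0, C=1}.
      branch 2.2 (add F):
        ○ open, literals {B=0, C=1, F=1}.
0 branches closed, 3 open.
Each open branch fixes some atoms; the unmentioned ones are free. Counting distinct full assignments: branch {B=0, C=1, E=1} (A, D, F) contributes 8 new; branch {A=0, B=0, C=1} (D, E, F) contributes 4 new; branch {B=0, C=1, F=1} (A, D, E) contributes 2 new. Total: 14.

14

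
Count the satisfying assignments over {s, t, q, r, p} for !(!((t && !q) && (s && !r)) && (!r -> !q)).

Initial set: {T !(!((t && !q) && (s && !r)) && (!r -> !q))}.
T !(!((t && !q) && (s && !r)) && (!r -> !q)): β-rule — branch into F !((t && !q) && (s && !r))  //  F (!r -> !q).
  branch 1 (add F !((t && !q) && (s && !r))):
    F !((t && !q) && (s && !r)): α-rule — add T (t && !q), T (s && !r).
    T (t && !q): α-rule — add T t, T !q.
    T (s && !r): α-rule — add T s, T !r.
    ○ open, literals {q=F, r=F, s=T, t=T}.
  branch 2 (add F (!r -> !q)):
    F (!r -> !q): α-rule — add T !r, F !q.
    ○ open, literals {q=T, r=F}.
0 branches closed, 2 open.
Each open branch fixes some atoms; the unmentioned ones are free. Counting distinct full assignments: branch {q=F, r=F, s=T, t=T} (p) contributes 2 new; branch {q=T, r=F} (s, t, p) contributes 8 new. Total: 10.

10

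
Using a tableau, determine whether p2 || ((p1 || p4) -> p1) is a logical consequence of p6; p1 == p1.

No

Initial set: {T p6; T (p1 == p1); F (p2 || ((p1 || p4) -> p1))}.
F (p2 || ((p1 || p4) -> p1)): α-rule — add F p2, F ((p1 || p4) -> p1).
F ((p1 || p4) -> p1): α-rule — add T (p1 || p4), F p1.
T (p1 == p1): β-rule — branch into T p1, T p1  //  F p1, F p1.
  branch 1 (add T p1, T p1):
    × closes — contains both p1 and !p1.
  branch 2 (add F p1, F p1):
    T (p1 || p4): β-rule — branch into T p1  //  T p4.
      branch 2.1 (add T p1):
        × closes — contains both p1 and !p1.
      branch 2.2 (add T p4):
        ○ open, literals {p1=0, p2=0, p4=1, p6=1}.
2 branches closed, 1 open.
An open branch gives a countermodel: p1=0, p2=0, p4=1, p6=1 (unmentioned atoms arbitrary); the premises hold there but the conclusion fails.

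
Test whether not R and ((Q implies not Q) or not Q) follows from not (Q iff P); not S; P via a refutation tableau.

Initial set: {not (Q iff P); not S; P; not (not R and ((Q implies not Q) or not Q))}.
not (Q iff P): β-rule — branch into Q, not P  //  not Q, P.
  branch 1 (add Q, not P):
    × closes — contains both P and not P.
  branch 2 (add not Q, P):
    not (not R and ((Q implies not Q) or not Q)): β-rule — branch into not not R  //  not ((Q implies not Q) or not Q).
      branch 2.1 (add not not R):
        ○ open, literals {P=true, Q=false, R=true, S=false}.
      branch 2.2 (add not ((Q implies not Q) or not Q)):
        not ((Q implies not Q) or not Q): α-rule — add not (Q implies not Q), not not Q.
        × closes — contains both Q and not Q.
2 branches closed, 1 open.
An open branch gives a countermodel: P=true, Q=false, R=true, S=false (unmentioned atoms arbitrary); the premises hold there but the conclusion fails.

No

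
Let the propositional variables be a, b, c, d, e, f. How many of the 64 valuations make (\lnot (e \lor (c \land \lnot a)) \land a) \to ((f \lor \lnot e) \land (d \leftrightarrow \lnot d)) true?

Initial set: {T ((\lnot (e \lor (c \land \lnot a)) \land a) \to ((f \lor \lnot e) \land (d \leftrightarrow \lnot d)))}.
T ((\lnot (e \lor (c \land \lnot a)) \land a) \to ((f \lor \lnot e) \land (d \leftrightarrow \lnot d))): β-rule — branch into F (\lnot (e \lor (c \land \lnot a)) \land a)  //  T ((f \lor \lnot e) \land (d \leftrightarrow \lnot d)).
  branch 1 (add F (\lnot (e \lor (c \land \lnot a)) \land a)):
    F (\lnot (e \lor (c \land \lnot a)) \land a): β-rule — branch into F \lnot (e \lor (c \land \lnot a))  //  F a.
      branch 1.1 (add F \lnot (e \lor (c \land \lnot a))):
        F \lnot (e \lor (c \land \lnot a)): β-rule — branch into T e  //  T (c \land \lnot a).
          branch 1.1.1 (add T e):
            ○ open, literals {e=1}.
          branch 1.1.2 (add T (c \land \lnot a)):
            T (c \land \lnot a): α-rule — add T c, T \lnot a.
            ○ open, literals {a=0, c=1}.
      branch 1.2 (add F a):
        ○ open, literals {a=0}.
  branch 2 (add T ((f \lor \lnot e) \land (d \leftrightarrow \lnot d))):
    T ((f \lor \lnot e) \land (d \leftrightarrow \lnot d)): α-rule — add T (f \lor \lnot e), T (d \leftrightarrow \lnot d).
    T (f \lor \lnot e): β-rule — branch into T f  //  T \lnot e.
      branch 2.1 (add T f):
        T (d \leftrightarrow \lnot d): β-rule — branch into T d, T \lnot d  //  F d, F \lnot d.
          branch 2.1.1 (add T d, T \lnot d):
            × closes — contains both d and \lnot d.
          branch 2.1.2 (add F d, F \lnot d):
            × closes — contains both d and \lnot d.
      branch 2.2 (add T \lnot e):
        T (d \leftrightarrow \lnot d): β-rule — branch into T d, T \lnot d  //  F d, F \lnot d.
          branch 2.2.1 (add T d, T \lnot d):
            × closes — contains both d and \lnot d.
          branch 2.2.2 (add F d, F \lnot d):
            × closes — contains both d and \lnot d.
4 branches closed, 3 open.
Each open branch fixes some atoms; the unmentioned ones are free. Counting distinct full assignments: branch {e=1} (a, b, c, d, f) contributes 32 new; branch {a=0, c=1} (b, d, e, f) contributes 8 new; branch {a=0} (b, c, d, e, f) contributes 8 new. Total: 48.

48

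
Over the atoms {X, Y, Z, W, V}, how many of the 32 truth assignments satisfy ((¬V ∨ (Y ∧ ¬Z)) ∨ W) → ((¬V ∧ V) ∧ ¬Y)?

Initial set: {(((¬V ∨ (Y ∧ ¬Z)) ∨ W) → ((¬V ∧ V) ∧ ¬Y))}.
(((¬V ∨ (Y ∧ ¬Z)) ∨ W) → ((¬V ∧ V) ∧ ¬Y)): β-rule — branch into ¬((¬V ∨ (Y ∧ ¬Z)) ∨ W)  //  ((¬V ∧ V) ∧ ¬Y).
  branch 1 (add ¬((¬V ∨ (Y ∧ ¬Z)) ∨ W)):
    ¬((¬V ∨ (Y ∧ ¬Z)) ∨ W): α-rule — add ¬(¬V ∨ (Y ∧ ¬Z)), ¬W.
    ¬(¬V ∨ (Y ∧ ¬Z)): α-rule — add ¬¬V, ¬(Y ∧ ¬Z).
    ¬(Y ∧ ¬Z): β-rule — branch into ¬Y  //  ¬¬Z.
      branch 1.1 (add ¬Y):
        ○ open, literals {V=T, W=F, Y=F}.
      branch 1.2 (add ¬¬Z):
        ○ open, literals {V=T, W=F, Z=T}.
  branch 2 (add ((¬V ∧ V) ∧ ¬Y)):
    ((¬V ∧ V) ∧ ¬Y): α-rule — add (¬V ∧ V), ¬Y.
    (¬V ∧ V): α-rule — add ¬V, V.
    × closes — contains both V and ¬V.
1 branch closed, 2 open.
Each open branch fixes some atoms; the unmentioned ones are free. Counting distinct full assignments: branch {V=T, W=F, Y=F} (X, Z) contributes 4 new; branch {V=T, W=F, Z=T} (X, Y) contributes 2 new. Total: 6.

6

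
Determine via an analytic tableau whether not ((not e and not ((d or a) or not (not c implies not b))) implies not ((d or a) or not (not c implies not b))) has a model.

Initial set: {not ((not e and not ((d or a) or not (not c implies not b))) implies not ((d or a) or not (not c implies not b)))}.
not ((not e and not ((d or a) or not (not c implies not b))) implies not ((d or a) or not (not c implies not b))): α-rule — add (not e and not ((d or a) or not (not c implies not b))), not not ((d or a) or not (not c implies not b)).
(not e and not ((d or a) or not (not c implies not b))): α-rule — add not e, not ((d or a) or not (not c implies not b)).
not ((d or a) or not (not c implies not b)): α-rule — add not (d or a), not not (not c implies not b).
not (d or a): α-rule — add not d, not a.
not not ((d or a) or not (not c implies not b)): β-rule — branch into (d or a)  //  not (not c implies not b).
  branch 1 (add (d or a)):
    not not (not c implies not b): β-rule — branch into not not c  //  not b.
      branch 1.1 (add not not c):
        (d or a): β-rule — branch into d  //  a.
          branch 1.1.1 (add d):
            × closes — contains both d and not d.
          branch 1.1.2 (add a):
            × closes — contains both a and not a.
      branch 1.2 (add not b):
        (d or a): β-rule — branch into d  //  a.
          branch 1.2.1 (add d):
            × closes — contains both d and not d.
          branch 1.2.2 (add a):
            × closes — contains both a and not a.
  branch 2 (add not (not c implies not b)):
    not (not c implies not b): α-rule — add not c, not not b.
    not not (not c implies not b): β-rule — branch into not not c  //  not b.
      branch 2.1 (add not not c):
        × closes — contains both c and not c.
      branch 2.2 (add not b):
        × closes — contains both b and not b.
All 6 branches close.
Every branch closed; the formula is unsatisfiable.

Unsatisfiable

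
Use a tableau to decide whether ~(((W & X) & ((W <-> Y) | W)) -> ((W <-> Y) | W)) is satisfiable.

Unsatisfiable

Initial set: {T ~(((W & X) & ((W <-> Y) | W)) -> ((W <-> Y) | W))}.
T ~(((W & X) & ((W <-> Y) | W)) -> ((W <-> Y) | W)): α-rule — add T ((W & X) & ((W <-> Y) | W)), F ((W <-> Y) | W).
T ((W & X) & ((W <-> Y) | W)): α-rule — add T (W & X), T ((W <-> Y) | W).
F ((W <-> Y) | W): α-rule — add F (W <-> Y), F W.
T (W & X): α-rule — add T W, T X.
× closes — contains both W and ~W.
All 1 branch closes.
Every branch closed; the formula is unsatisfiable.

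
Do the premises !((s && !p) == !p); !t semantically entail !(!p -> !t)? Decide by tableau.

No

Initial set: {!((s && !p) == !p); !t; !!(!p -> !t)}.
!((s && !p) == !p): β-rule — branch into (s && !p), !!p  //  !(s && !p), !p.
  branch 1 (add (s && !p), !!p):
    (s && !p): α-rule — add s, !p.
    × closes — contains both p and !p.
  branch 2 (add !(s && !p), !p):
    !!(!p -> !t): β-rule — branch into !!p  //  !t.
      branch 2.1 (add !!p):
        × closes — contains both p and !p.
      branch 2.2 (add !t):
        !(s && !p): β-rule — branch into !s  //  !!p.
          branch 2.2.1 (add !s):
            ○ open, literals {p=false, s=false, t=false}.
          branch 2.2.2 (add !!p):
            × closes — contains both p and !p.
3 branches closed, 1 open.
An open branch gives a countermodel: p=false, s=false, t=false (unmentioned atoms arbitrary); the premises hold there but the conclusion fails.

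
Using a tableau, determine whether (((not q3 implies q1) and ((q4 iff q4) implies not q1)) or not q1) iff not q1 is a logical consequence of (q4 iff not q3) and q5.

Initial set: {((q4 iff not q3) and q5); not ((((not q3 implies q1) and ((q4 iff q4) implies not q1)) or not q1) iff not q1)}.
((q4 iff not q3) and q5): α-rule — add (q4 iff not q3), q5.
not ((((not q3 implies q1) and ((q4 iff q4) implies not q1)) or not q1) iff not q1): β-rule — branch into (((not q3 implies q1) and ((q4 iff q4) implies not q1)) or not q1), not not q1  //  not (((not q3 implies q1) and ((q4 iff q4) implies not q1)) or not q1), not q1.
  branch 1 (add (((not q3 implies q1) and ((q4 iff q4) implies not q1)) or not q1), not not q1):
    (q4 iff not q3): β-rule — branch into q4, not q3  //  not q4, not not q3.
      branch 1.1 (add q4, not q3):
        (((not q3 implies q1) and ((q4 iff q4) implies not q1)) or not q1): β-rule — branch into ((not q3 implies q1) and ((q4 iff q4) implies not q1))  //  not q1.
          branch 1.1.1 (add ((not q3 implies q1) and ((q4 iff q4) implies not q1))):
            ((not q3 implies q1) and ((q4 iff q4) implies not q1)): α-rule — add (not q3 implies q1), ((q4 iff q4) implies not q1).
            (not q3 implies q1): β-rule — branch into not not q3  //  q1.
              branch 1.1.1.1 (add not not q3):
                × closes — contains both q3 and not q3.
              branch 1.1.1.2 (add q1):
                ((q4 iff q4) implies not q1): β-rule — branch into not (q4 iff q4)  //  not q1.
                  branch 1.1.1.2.1 (add not (q4 iff q4)):
                    not (q4 iff q4): β-rule — branch into q4, not q4  //  not q4, q4.
                      branch 1.1.1.2.1.1 (add q4, not q4):
                        × closes — contains both q4 and not q4.
                      branch 1.1.1.2.1.2 (add not q4, q4):
                        × closes — contains both q4 and not q4.
                  branch 1.1.1.2.2 (add not q1):
                    × closes — contains both q1 and not q1.
          branch 1.1.2 (add not q1):
            × closes — contains both q1 and not q1.
      branch 1.2 (add not q4, not not q3):
        (((not q3 implies q1) and ((q4 iff q4) implies not q1)) or not q1): β-rule — branch into ((not q3 implies q1) and ((q4 iff q4) implies not q1))  //  not q1.
          branch 1.2.1 (add ((not q3 implies q1) and ((q4 iff q4) implies not q1))):
            ((not q3 implies q1) and ((q4 iff q4) implies not q1)): α-rule — add (not q3 implies q1), ((q4 iff q4) implies not q1).
            (not q3 implies q1): β-rule — branch into not not q3  //  q1.
              branch 1.2.1.1 (add not not q3):
                ((q4 iff q4) implies not q1): β-rule — branch into not (q4 iff q4)  //  not q1.
                  branch 1.2.1.1.1 (add not (q4 iff q4)):
                    not (q4 iff q4): β-rule — branch into q4, not q4  //  not q4, q4.
                      branch 1.2.1.1.1.1 (add q4, not q4):
                        × closes — contains both q4 and not q4.
                      branch 1.2.1.1.1.2 (add not q4, q4):
                        × closes — contains both q4 and not q4.
                  branch 1.2.1.1.2 (add not q1):
                    × closes — contains both q1 and not q1.
              branch 1.2.1.2 (add q1):
                ((q4 iff q4) implies not q1): β-rule — branch into not (q4 iff q4)  //  not q1.
                  branch 1.2.1.2.1 (add not (q4 iff q4)):
                    not (q4 iff q4): β-rule — branch into q4, not q4  //  not q4, q4.
                      branch 1.2.1.2.1.1 (add q4, not q4):
                        × closes — contains both q4 and not q4.
                      branch 1.2.1.2.1.2 (add not q4, q4):
                        × closes — contains both q4 and not q4.
                  branch 1.2.1.2.2 (add not q1):
                    × closes — contains both q1 and not q1.
          branch 1.2.2 (add not q1):
            × closes — contains both q1 and not q1.
  branch 2 (add not (((not q3 implies q1) and ((q4 iff q4) implies not q1)) or not q1), not q1):
    not (((not q3 implies q1) and ((q4 iff q4) implies not q1)) or not q1): α-rule — add not ((not q3 implies q1) and ((q4 iff q4) implies not q1)), not not q1.
    × closes — contains both q1 and not q1.
All 13 branches close.
Every branch closed, so the premises entail the conclusion.

Yes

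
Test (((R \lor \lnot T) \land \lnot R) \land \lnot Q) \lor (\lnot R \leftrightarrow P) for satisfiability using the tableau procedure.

Satisfiable

Initial set: {((((R \lor \lnot T) \land \lnot R) \land \lnot Q) \lor (\lnot R \leftrightarrow P))}.
((((R \lor \lnot T) \land \lnot R) \land \lnot Q) \lor (\lnot R \leftrightarrow P)): β-rule — branch into (((R \lor \lnot T) \land \lnot R) \land \lnot Q)  //  (\lnot R \leftrightarrow P).
  branch 1 (add (((R \lor \lnot T) \land \lnot R) \land \lnot Q)):
    (((R \lor \lnot T) \land \lnot R) \land \lnot Q): α-rule — add ((R \lor \lnot T) \land \lnot R), \lnot Q.
    ((R \lor \lnot T) \land \lnot R): α-rule — add (R \lor \lnot T), \lnot R.
    (R \lor \lnot T): β-rule — branch into R  //  \lnot T.
      branch 1.1 (add R):
        × closes — contains both R and \lnot R.
      branch 1.2 (add \lnot T):
        ○ open, literals {Q=F, R=F, T=F}.
  branch 2 (add (\lnot R \leftrightarrow P)):
    (\lnot R \leftrightarrow P): β-rule — branch into \lnot R, P  //  \lnot \lnot R, \lnot P.
      branch 2.1 (add \lnot R, P):
        ○ open, literals {P=T, R=F}.
      branch 2.2 (add \lnot \lnot R, \lnot P):
        ○ open, literals {P=F, R=T}.
1 branch closed, 3 open.
An open branch gives a satisfying assignment: Q=F, R=F, T=F.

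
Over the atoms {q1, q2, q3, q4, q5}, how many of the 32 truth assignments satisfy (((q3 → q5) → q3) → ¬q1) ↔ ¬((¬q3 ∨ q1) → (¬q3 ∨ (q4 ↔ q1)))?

4

Initial set: {((((q3 → q5) → q3) → ¬q1) ↔ ¬((¬q3 ∨ q1) → (¬q3 ∨ (q4 ↔ q1))))}.
((((q3 → q5) → q3) → ¬q1) ↔ ¬((¬q3 ∨ q1) → (¬q3 ∨ (q4 ↔ q1)))): β-rule — branch into (((q3 → q5) → q3) → ¬q1), ¬((¬q3 ∨ q1) → (¬q3 ∨ (q4 ↔ q1)))  //  ¬(((q3 → q5) → q3) → ¬q1), ¬¬((¬q3 ∨ q1) → (¬q3 ∨ (q4 ↔ q1))).
  branch 1 (add (((q3 → q5) → q3) → ¬q1), ¬((¬q3 ∨ q1) → (¬q3 ∨ (q4 ↔ q1)))):
    ¬((¬q3 ∨ q1) → (¬q3 ∨ (q4 ↔ q1))): α-rule — add (¬q3 ∨ q1), ¬(¬q3 ∨ (q4 ↔ q1)).
    ¬(¬q3 ∨ (q4 ↔ q1)): α-rule — add ¬¬q3, ¬(q4 ↔ q1).
    (((q3 → q5) → q3) → ¬q1): β-rule — branch into ¬((q3 → q5) → q3)  //  ¬q1.
      branch 1.1 (add ¬((q3 → q5) → q3)):
        ¬((q3 → q5) → q3): α-rule — add (q3 → q5), ¬q3.
        × closes — contains both q3 and ¬q3.
      branch 1.2 (add ¬q1):
        (¬q3 ∨ q1): β-rule — branch into ¬q3  //  q1.
          branch 1.2.1 (add ¬q3):
            × closes — contains both q3 and ¬q3.
          branch 1.2.2 (add q1):
            × closes — contains both q1 and ¬q1.
  branch 2 (add ¬(((q3 → q5) → q3) → ¬q1), ¬¬((¬q3 ∨ q1) → (¬q3 ∨ (q4 ↔ q1)))):
    ¬(((q3 → q5) → q3) → ¬q1): α-rule — add ((q3 → q5) → q3), ¬¬q1.
    ¬¬((¬q3 ∨ q1) → (¬q3 ∨ (q4 ↔ q1))): β-rule — branch into ¬(¬q3 ∨ q1)  //  (¬q3 ∨ (q4 ↔ q1)).
      branch 2.1 (add ¬(¬q3 ∨ q1)):
        ¬(¬q3 ∨ q1): α-rule — add ¬¬q3, ¬q1.
        × closes — contains both q1 and ¬q1.
      branch 2.2 (add (¬q3 ∨ (q4 ↔ q1))):
        ((q3 → q5) → q3): β-rule — branch into ¬(q3 → q5)  //  q3.
          branch 2.2.1 (add ¬(q3 → q5)):
            ¬(q3 → q5): α-rule — add q3, ¬q5.
            (¬q3 ∨ (q4 ↔ q1)): β-rule — branch into ¬q3  //  (q4 ↔ q1).
              branch 2.2.1.1 (add ¬q3):
                × closes — contains both q3 and ¬q3.
              branch 2.2.1.2 (add (q4 ↔ q1)):
                (q4 ↔ q1): β-rule — branch into q4, q1  //  ¬q4, ¬q1.
                  branch 2.2.1.2.1 (add q4, q1):
                    ○ open, literals {q1=true, q3=true, q4=true, q5=false}.
                  branch 2.2.1.2.2 (add ¬q4, ¬q1):
                    × closes — contains both q1 and ¬q1.
          branch 2.2.2 (add q3):
            (¬q3 ∨ (q4 ↔ q1)): β-rule — branch into ¬q3  //  (q4 ↔ q1).
              branch 2.2.2.1 (add ¬q3):
                × closes — contains both q3 and ¬q3.
              branch 2.2.2.2 (add (q4 ↔ q1)):
                (q4 ↔ q1): β-rule — branch into q4, q1  //  ¬q4, ¬q1.
                  branch 2.2.2.2.1 (add q4, q1):
                    ○ open, literals {q1=true, q3=true, q4=true}.
                  branch 2.2.2.2.2 (add ¬q4, ¬q1):
                    × closes — contains both q1 and ¬q1.
8 branches closed, 2 open.
Each open branch fixes some atoms; the unmentioned ones are free. Counting distinct full assignments: branch {q1=true, q3=true, q4=true, q5=false} (q2) contributes 2 new; branch {q1=true, q3=true, q4=true} (q2, q5) contributes 2 new. Total: 4.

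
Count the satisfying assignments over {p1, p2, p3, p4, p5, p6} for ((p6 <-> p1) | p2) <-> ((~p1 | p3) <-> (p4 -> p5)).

Initial set: {(((p6 <-> p1) | p2) <-> ((~p1 | p3) <-> (p4 -> p5)))}.
(((p6 <-> p1) | p2) <-> ((~p1 | p3) <-> (p4 -> p5))): β-rule — branch into ((p6 <-> p1) | p2), ((~p1 | p3) <-> (p4 -> p5))  //  ~((p6 <-> p1) | p2), ~((~p1 | p3) <-> (p4 -> p5)).
  branch 1 (add ((p6 <-> p1) | p2), ((~p1 | p3) <-> (p4 -> p5))):
    ((p6 <-> p1) | p2): β-rule — branch into (p6 <-> p1)  //  p2.
      branch 1.1 (add (p6 <-> p1)):
        ((~p1 | p3) <-> (p4 -> p5)): β-rule — branch into (~p1 | p3), (p4 -> p5)  //  ~(~p1 | p3), ~(p4 -> p5).
          branch 1.1.1 (add (~p1 | p3), (p4 -> p5)):
            (p6 <-> p1): β-rule — branch into p6, p1  //  ~p6, ~p1.
              branch 1.1.1.1 (add p6, p1):
                (~p1 | p3): β-rule — branch into ~p1  //  p3.
                  branch 1.1.1.1.1 (add ~p1):
                    × closes — contains both p1 and ~p1.
                  branch 1.1.1.1.2 (add p3):
                    (p4 -> p5): β-rule — branch into ~p4  //  p5.
                      branch 1.1.1.1.2.1 (add ~p4):
                        ○ open, literals {p1=T, p3=T, p4=F, p6=T}.
                      branch 1.1.1.1.2.2 (add p5):
                        ○ open, literals {p1=T, p3=T, p5=T, p6=T}.
              branch 1.1.1.2 (add ~p6, ~p1):
                (~p1 | p3): β-rule — branch into ~p1  //  p3.
                  branch 1.1.1.2.1 (add ~p1):
                    (p4 -> p5): β-rule — branch into ~p4  //  p5.
                      branch 1.1.1.2.1.1 (add ~p4):
                        ○ open, literals {p1=F, p4=F, p6=F}.
                      branch 1.1.1.2.1.2 (add p5):
                        ○ open, literals {p1=F, p5=T, p6=F}.
                  branch 1.1.1.2.2 (add p3):
                    (p4 -> p5): β-rule — branch into ~p4  //  p5.
                      branch 1.1.1.2.2.1 (add ~p4):
                        ○ open, literals {p1=F, p3=T, p4=F, p6=F}.
                      branch 1.1.1.2.2.2 (add p5):
                        ○ open, literals {p1=F, p3=T, p5=T, p6=F}.
          branch 1.1.2 (add ~(~p1 | p3), ~(p4 -> p5)):
            ~(~p1 | p3): α-rule — add ~~p1, ~p3.
            ~(p4 -> p5): α-rule — add p4, ~p5.
            (p6 <-> p1): β-rule — branch into p6, p1  //  ~p6, ~p1.
              branch 1.1.2.1 (add p6, p1):
                ○ open, literals {p1=T, p3=F, p4=T, p5=F, p6=T}.
              branch 1.1.2.2 (add ~p6, ~p1):
                × closes — contains both p1 and ~p1.
      branch 1.2 (add p2):
        ((~p1 | p3) <-> (p4 -> p5)): β-rule — branch into (~p1 | p3), (p4 -> p5)  //  ~(~p1 | p3), ~(p4 -> p5).
          branch 1.2.1 (add (~p1 | p3), (p4 -> p5)):
            (~p1 | p3): β-rule — branch into ~p1  //  p3.
              branch 1.2.1.1 (add ~p1):
                (p4 -> p5): β-rule — branch into ~p4  //  p5.
                  branch 1.2.1.1.1 (add ~p4):
                    ○ open, literals {p1=F, p2=T, p4=F}.
                  branch 1.2.1.1.2 (add p5):
                    ○ open, literals {p1=F, p2=T, p5=T}.
              branch 1.2.1.2 (add p3):
                (p4 -> p5): β-rule — branch into ~p4  //  p5.
                  branch 1.2.1.2.1 (add ~p4):
                    ○ open, literals {p2=T, p3=T, p4=F}.
                  branch 1.2.1.2.2 (add p5):
                    ○ open, literals {p2=T, p3=T, p5=T}.
          branch 1.2.2 (add ~(~p1 | p3), ~(p4 -> p5)):
            ~(~p1 | p3): α-rule — add ~~p1, ~p3.
            ~(p4 -> p5): α-rule — add p4, ~p5.
            ○ open, literals {p1=T, p2=T, p3=F, p4=T, p5=F}.
  branch 2 (add ~((p6 <-> p1) | p2), ~((~p1 | p3) <-> (p4 -> p5))):
    ~((p6 <-> p1) | p2): α-rule — add ~(p6 <-> p1), ~p2.
    ~((~p1 | p3) <-> (p4 -> p5)): β-rule — branch into (~p1 | p3), ~(p4 -> p5)  //  ~(~p1 | p3), (p4 -> p5).
      branch 2.1 (add (~p1 | p3), ~(p4 -> p5)):
        ~(p4 -> p5): α-rule — add p4, ~p5.
        ~(p6 <-> p1): β-rule — branch into p6, ~p1  //  ~p6, p1.
          branch 2.1.1 (add p6, ~p1):
            (~p1 | p3): β-rule — branch into ~p1  //  p3.
              branch 2.1.1.1 (add ~p1):
                ○ open, literals {p1=F, p2=F, p4=T, p5=F, p6=T}.
              branch 2.1.1.2 (add p3):
                ○ open, literals {p1=F, p2=F, p3=T, p4=T, p5=F, p6=T}.
          branch 2.1.2 (add ~p6, p1):
            (~p1 | p3): β-rule — branch into ~p1  //  p3.
              branch 2.1.2.1 (add ~p1):
                × closes — contains both p1 and ~p1.
              branch 2.1.2.2 (add p3):
                ○ open, literals {p1=T, p2=F, p3=T, p4=T, p5=F, p6=F}.
      branch 2.2 (add ~(~p1 | p3), (p4 -> p5)):
        ~(~p1 | p3): α-rule — add ~~p1, ~p3.
        ~(p6 <-> p1): β-rule — branch into p6, ~p1  //  ~p6, p1.
          branch 2.2.1 (add p6, ~p1):
            × closes — contains both p1 and ~p1.
          branch 2.2.2 (add ~p6, p1):
            (p4 -> p5): β-rule — branch into ~p4  //  p5.
              branch 2.2.2.1 (add ~p4):
                ○ open, literals {p1=T, p2=F, p3=F, p4=F, p6=F}.
              branch 2.2.2.2 (add p5):
                ○ open, literals {p1=T, p2=F, p3=F, p5=T, p6=F}.
4 branches closed, 17 open.
Each open branch fixes some atoms; the unmentioned ones are free. Counting distinct full assignments: branch {p1=T, p3=T, p4=F, p6=T} (p2, p5) contributes 4 new; branch {p1=T, p3=T, p5=T, p6=T} (p2, p4) contributes 2 new; branch {p1=F, p4=F, p6=F} (p2, p3, p5) contributes 8 new; branch {p1=F, p5=T, p6=F} (p2, p3, p4) contributes 4 new; branch {p1=F, p3=T, p4=F, p6=F} (p2, p5) contributes 0 new; branch {p1=F, p3=T, p5=T, p6=F} (p2, p4) contributes 0 new; branch {p1=T, p3=F, p4=T, p5=F, p6=T} (p2) contributes 2 new; branch {p1=F, p2=T, p4=F} (p3, p5, p6) contributes 4 new; branch {p1=F, p2=T, p5=T} (p3, p4, p6) contributes 2 new; branch {p2=T, p3=T, p4=F} (p1, p5, p6) contributes 2 new; branch {p2=T, p3=T, p5=T} (p1, p4, p6) contributes 1 new; branch {p1=T, p2=T, p3=F, p4=T, p5=F} (p6) contributes 1 new; branch {p1=F, p2=F, p4=T, p5=F, p6=T} (p3) contributes 2 new; branch {p1=F, p2=F, p3=T, p4=T, p5=F, p6=T} (none free) contributes 0 new; branch {p1=T, p2=F, p3=T, p4=T, p5=F, p6=F} (none free) contributes 1 new; branch {p1=T, p2=F, p3=F, p4=F, p6=F} (p5) contributes 2 new; branch {p1=T, p2=F, p3=F, p5=T, p6=F} (p4) contributes 1 new. Total: 36.

36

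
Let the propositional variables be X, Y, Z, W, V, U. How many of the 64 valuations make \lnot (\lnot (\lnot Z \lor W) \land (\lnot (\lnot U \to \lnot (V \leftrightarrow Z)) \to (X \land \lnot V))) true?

52

Initial set: {T \lnot (\lnot (\lnot Z \lor W) \land (\lnot (\lnot U \to \lnot (V \leftrightarrow Z)) \to (X \land \lnot V)))}.
T \lnot (\lnot (\lnot Z \lor W) \land (\lnot (\lnot U \to \lnot (V \leftrightarrow Z)) \to (X \land \lnot V))): β-rule — branch into F \lnot (\lnot Z \lor W)  //  F (\lnot (\lnot U \to \lnot (V \leftrightarrow Z)) \to (X \land \lnot V)).
  branch 1 (add F \lnot (\lnot Z \lor W)):
    F \lnot (\lnot Z \lor W): β-rule — branch into T \lnot Z  //  T W.
      branch 1.1 (add T \lnot Z):
        ○ open, literals {Z=0}.
      branch 1.2 (add T W):
        ○ open, literals {W=1}.
  branch 2 (add F (\lnot (\lnot U \to \lnot (V \leftrightarrow Z)) \to (X \land \lnot V))):
    F (\lnot (\lnot U \to \lnot (V \leftrightarrow Z)) \to (X \land \lnot V)): α-rule — add T \lnot (\lnot U \to \lnot (V \leftrightarrow Z)), F (X \land \lnot V).
    T \lnot (\lnot U \to \lnot (V \leftrightarrow Z)): α-rule — add T \lnot U, F \lnot (V \leftrightarrow Z).
    F (X \land \lnot V): β-rule — branch into F X  //  F \lnot V.
      branch 2.1 (add F X):
        F \lnot (V \leftrightarrow Z): β-rule — branch into T V, T Z  //  F V, F Z.
          branch 2.1.1 (add T V, T Z):
            ○ open, literals {U=0, V=1, X=0, Z=1}.
          branch 2.1.2 (add F V, F Z):
            ○ open, literals {U=0, V=0, X=0, Z=0}.
      branch 2.2 (add F \lnot V):
        F \lnot (V \leftrightarrow Z): β-rule — branch into T V, T Z  //  F V, F Z.
          branch 2.2.1 (add T V, T Z):
            ○ open, literals {U=0, V=1, Z=1}.
          branch 2.2.2 (add F V, F Z):
            × closes — contains both V and \lnot V.
1 branch closed, 5 open.
Each open branch fixes some atoms; the unmentioned ones are free. Counting distinct full assignments: branch {Z=0} (X, Y, W, V, U) contributes 32 new; branch {W=1} (X, Y, Z, V, U) contributes 16 new; branch {U=0, V=1, X=0, Z=1} (Y, W) contributes 2 new; branch {U=0, V=0, X=0, Z=0} (Y, W) contributes 0 new; branch {U=0, V=1, Z=1} (X, Y, W) contributes 2 new. Total: 52.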